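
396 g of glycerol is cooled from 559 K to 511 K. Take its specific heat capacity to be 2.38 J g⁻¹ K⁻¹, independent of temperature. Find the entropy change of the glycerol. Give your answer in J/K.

ΔS = -84.6 J/K

ΔS = ∫dQ_rev/T = m c ln(T₂/T₁) = 396 × 2.38 × ln(511/559) = -84.6 J/K.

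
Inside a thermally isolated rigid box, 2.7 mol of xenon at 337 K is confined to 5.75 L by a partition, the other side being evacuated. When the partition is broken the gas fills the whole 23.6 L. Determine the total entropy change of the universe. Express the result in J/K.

For an ideal gas in free expansion Q = 0 and W = 0, so T is unchanged.
Entropy is a state function; using a reversible isothermal path, ΔS_gas = nR ln(V₂/V₁) = 2.7 × 8.314 × ln(23.6/5.75) = 31.7 J/K.
The insulated surroundings exchange no heat, so ΔS_surr = 0 and ΔS_universe = ΔS_gas.

ΔS_universe = 31.7 J/K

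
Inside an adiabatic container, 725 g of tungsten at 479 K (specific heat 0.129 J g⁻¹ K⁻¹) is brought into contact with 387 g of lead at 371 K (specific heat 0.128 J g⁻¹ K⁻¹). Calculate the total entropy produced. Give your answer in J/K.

ΔS_total = 1.03 J/K

Energy balance: T_f = (m₁c₁T₁ + m₂c₂T₂)/(m₁c₁ + m₂c₂) = 441.6 K.
ΔS₁ = m₁c₁ ln(T_f/T₁) = 93.525 × ln(441.6/479) = -7.602 J/K.
ΔS₂ = m₂c₂ ln(T_f/T₂) = 49.536 × ln(441.6/371) = 8.63 J/K.
ΔS_total = -7.602 + 8.63 = 1.03 J/K.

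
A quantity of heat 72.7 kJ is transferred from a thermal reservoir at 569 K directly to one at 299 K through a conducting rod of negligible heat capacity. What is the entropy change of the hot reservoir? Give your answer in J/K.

ΔS_hot = -128 J/K

The hot reservoir loses heat Q, so ΔS_hot = −Q/T_H = −72700/569 = -128 J/K.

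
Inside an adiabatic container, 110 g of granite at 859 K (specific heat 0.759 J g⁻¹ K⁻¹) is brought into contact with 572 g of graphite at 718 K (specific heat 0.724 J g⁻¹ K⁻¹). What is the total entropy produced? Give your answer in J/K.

Energy balance: T_f = (m₁c₁T₁ + m₂c₂T₂)/(m₁c₁ + m₂c₂) = 741.66 K.
ΔS₁ = m₁c₁ ln(T_f/T₁) = 83.49 × ln(741.66/859) = -12.26 J/K.
ΔS₂ = m₂c₂ ln(T_f/T₂) = 414.128 × ln(741.66/718) = 13.42 J/K.
ΔS_total = -12.26 + 13.42 = 1.16 J/K.

ΔS_total = 1.16 J/K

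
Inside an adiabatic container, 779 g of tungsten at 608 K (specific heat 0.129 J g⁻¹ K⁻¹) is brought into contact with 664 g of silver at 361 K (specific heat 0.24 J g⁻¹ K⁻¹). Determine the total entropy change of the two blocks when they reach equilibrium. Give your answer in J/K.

ΔS_total = 8.62 J/K

Energy balance: T_f = (m₁c₁T₁ + m₂c₂T₂)/(m₁c₁ + m₂c₂) = 456.52 K.
ΔS₁ = m₁c₁ ln(T_f/T₁) = 100.491 × ln(456.52/608) = -28.79 J/K.
ΔS₂ = m₂c₂ ln(T_f/T₂) = 159.36 × ln(456.52/361) = 37.41 J/K.
ΔS_total = -28.79 + 37.41 = 8.62 J/K.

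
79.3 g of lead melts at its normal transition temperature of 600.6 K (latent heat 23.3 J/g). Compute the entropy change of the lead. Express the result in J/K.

ΔS = 3.08 J/K

Heat absorbed by the substance: Q = mL = 79.3 × 23.3 = 1847.69 J.
At constant T, ΔS = Q_rev/T = 1847.69 / 600.6 = 3.08 J/K.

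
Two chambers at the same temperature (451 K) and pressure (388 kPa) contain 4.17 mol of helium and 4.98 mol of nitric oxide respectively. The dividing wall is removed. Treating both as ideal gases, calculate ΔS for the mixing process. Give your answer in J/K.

Mole fractions: x_A = 4.17/9.15 = 0.456, x_B = 0.544.
ΔS_mix = −R(n_A ln x_A + n_B ln x_B) = −8.314 × (4.17 ln 0.456 + 4.98 ln 0.544) = 52.4 J/K.

ΔS_mix = 52.4 J/K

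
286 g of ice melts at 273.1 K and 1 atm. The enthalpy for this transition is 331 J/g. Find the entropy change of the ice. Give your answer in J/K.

ΔS = 347 J/K

Heat absorbed by the substance: Q = mL = 286 × 331 = 94666 J.
At constant T, ΔS = Q_rev/T = 94666 / 273.1 = 347 J/K.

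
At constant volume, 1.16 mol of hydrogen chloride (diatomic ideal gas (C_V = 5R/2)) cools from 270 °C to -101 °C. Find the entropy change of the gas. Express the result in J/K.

ΔS = -27.7 J/K

In kelvin: T₁ = 543.15 K, T₂ = 172.15 K. At constant volume, ΔS = nC_V ln(T₂/T₁) with C_V = 5R/2 = 20.79 J mol⁻¹ K⁻¹.
ΔS = 1.16 × 20.79 × ln(172.15/543.15) = -27.7 J/K.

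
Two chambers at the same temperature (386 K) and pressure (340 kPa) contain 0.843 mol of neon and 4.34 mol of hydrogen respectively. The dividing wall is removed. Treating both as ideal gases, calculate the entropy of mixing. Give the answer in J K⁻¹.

Mole fractions: x_A = 0.843/5.18 = 0.163, x_B = 0.837.
ΔS_mix = −R(n_A ln x_A + n_B ln x_B) = −8.314 × (0.843 ln 0.163 + 4.34 ln 0.837) = 19.1 J/K.

ΔS_mix = 19.1 J/K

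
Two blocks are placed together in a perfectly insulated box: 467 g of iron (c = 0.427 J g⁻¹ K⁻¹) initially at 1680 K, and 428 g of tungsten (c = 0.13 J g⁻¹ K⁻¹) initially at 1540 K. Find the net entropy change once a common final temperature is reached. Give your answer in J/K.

Energy balance: T_f = (m₁c₁T₁ + m₂c₂T₂)/(m₁c₁ + m₂c₂) = 1649.5 K.
ΔS₁ = m₁c₁ ln(T_f/T₁) = 199.409 × ln(1649.5/1680) = -3.6585 J/K.
ΔS₂ = m₂c₂ ln(T_f/T₂) = 55.64 × ln(1649.5/1540) = 3.8205 J/K.
ΔS_total = -3.6585 + 3.8205 = 0.162 J/K.

ΔS_total = 0.162 J/K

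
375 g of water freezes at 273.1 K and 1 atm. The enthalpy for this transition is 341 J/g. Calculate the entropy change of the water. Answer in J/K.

Heat released by the substance: Q = −mL = −375 × 341 = −127875 J.
At constant T, ΔS = Q_rev/T = −127875 / 273.1 = -468 J/K.

ΔS = -468 J/K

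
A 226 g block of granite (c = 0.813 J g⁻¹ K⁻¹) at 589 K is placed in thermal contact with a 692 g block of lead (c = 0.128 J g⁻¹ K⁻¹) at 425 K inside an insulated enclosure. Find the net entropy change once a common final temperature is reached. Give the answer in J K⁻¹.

ΔS_total = 3.05 J/K

Energy balance: T_f = (m₁c₁T₁ + m₂c₂T₂)/(m₁c₁ + m₂c₂) = 535.66 K.
ΔS₁ = m₁c₁ ln(T_f/T₁) = 183.738 × ln(535.66/589) = -17.443 J/K.
ΔS₂ = m₂c₂ ln(T_f/T₂) = 88.576 × ln(535.66/425) = 20.497 J/K.
ΔS_total = -17.443 + 20.497 = 3.05 J/K.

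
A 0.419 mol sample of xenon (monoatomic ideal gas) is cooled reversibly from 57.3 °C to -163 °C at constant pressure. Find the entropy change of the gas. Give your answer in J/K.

ΔS = -9.57 J/K

In kelvin: T₁ = 330.45 K, T₂ = 110.15 K. At constant pressure, ΔS = nC_p ln(T₂/T₁) with C_p = 5R/2 = 20.79 J mol⁻¹ K⁻¹.
ΔS = 0.419 × 20.79 × ln(110.15/330.45) = -9.57 J/K.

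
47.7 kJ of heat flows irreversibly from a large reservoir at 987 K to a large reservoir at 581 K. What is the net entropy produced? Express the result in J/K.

ΔS_total = 33.8 J/K

ΔS_hot = −Q/T_H = −47700/987 = -48.33 J/K and ΔS_cold = +Q/T_C = 47700/581 = 82.1 J/K.
ΔS_total = -48.33 + 82.1 = 33.8 J/K, positive as the second law requires.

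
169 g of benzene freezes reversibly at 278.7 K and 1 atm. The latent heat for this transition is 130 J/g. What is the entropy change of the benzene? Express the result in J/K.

Heat released by the substance: Q = −mL = −169 × 130 = −21970 J.
At constant T, ΔS = Q_rev/T = −21970 / 278.7 = -78.8 J/K.

ΔS = -78.8 J/K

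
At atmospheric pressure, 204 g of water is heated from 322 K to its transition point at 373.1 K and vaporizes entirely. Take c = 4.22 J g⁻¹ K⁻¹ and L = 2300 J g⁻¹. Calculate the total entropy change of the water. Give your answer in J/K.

Warming step: ΔS₁ = m c ln(T_tr/T_i) = 204 × 4.22 × ln(373.1/322) = 126.8 J/K.
Phase change: ΔS₂ = +mL/T_tr = 204 × 2300 / 373.1 = 1258 J/K.
ΔS_total = (126.8) + (1258) = 1380 J/K.

ΔS = 1380 J/K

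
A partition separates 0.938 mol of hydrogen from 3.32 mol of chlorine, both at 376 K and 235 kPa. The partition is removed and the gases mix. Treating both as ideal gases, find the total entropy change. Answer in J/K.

ΔS_mix = 18.7 J/K

Mole fractions: x_A = 0.938/4.26 = 0.22, x_B = 0.78.
ΔS_mix = −R(n_A ln x_A + n_B ln x_B) = −8.314 × (0.938 ln 0.22 + 3.32 ln 0.78) = 18.7 J/K.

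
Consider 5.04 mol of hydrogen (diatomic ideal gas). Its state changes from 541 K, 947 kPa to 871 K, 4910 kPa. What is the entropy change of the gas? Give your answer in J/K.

ΔS = nC_p ln(T₂/T₁) − nR ln(P₂/P₁), with C_p = 7R/2 = 29.1 J mol⁻¹ K⁻¹ for a diatomic ideal gas.
ΔS = 5.04 × [29.1 × ln(871/541) − 8.314 × ln(4910/947)] = 0.882 J/K.

ΔS = 0.882 J/K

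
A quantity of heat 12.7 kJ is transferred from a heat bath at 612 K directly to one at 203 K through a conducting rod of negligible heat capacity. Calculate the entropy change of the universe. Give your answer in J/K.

ΔS_total = 41.8 J/K

ΔS_hot = −Q/T_H = −12700/612 = -20.75 J/K and ΔS_cold = +Q/T_C = 12700/203 = 62.56 J/K.
ΔS_total = -20.75 + 62.56 = 41.8 J/K, positive as the second law requires.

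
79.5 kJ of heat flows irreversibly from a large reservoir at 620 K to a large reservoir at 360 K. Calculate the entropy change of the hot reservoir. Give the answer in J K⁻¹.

ΔS_hot = -128 J/K

The hot reservoir loses heat Q, so ΔS_hot = −Q/T_H = −79500/620 = -128 J/K.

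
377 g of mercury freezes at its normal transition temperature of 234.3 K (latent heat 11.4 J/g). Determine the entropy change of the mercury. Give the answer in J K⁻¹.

Heat released by the substance: Q = −mL = −377 × 11.4 = −4297.8 J.
At constant T, ΔS = Q_rev/T = −4297.8 / 234.3 = -18.3 J/K.

ΔS = -18.3 J/K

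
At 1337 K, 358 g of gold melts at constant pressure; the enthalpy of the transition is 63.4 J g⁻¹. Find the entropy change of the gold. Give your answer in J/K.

ΔS = 17 J/K

Heat absorbed by the substance: Q = mL = 358 × 63.4 = 22697.2 J.
At constant T, ΔS = Q_rev/T = 22697.2 / 1337 = 17 J/K.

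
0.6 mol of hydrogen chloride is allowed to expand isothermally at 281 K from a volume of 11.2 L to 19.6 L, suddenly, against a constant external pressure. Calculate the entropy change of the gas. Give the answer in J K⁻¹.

ΔS_gas = 2.79 J/K

Entropy is a state function, so ΔS_gas depends only on the end states.
For an isothermal ideal gas ΔS_gas = nR ln(V₂/V₁) = 0.6 × 8.314 × ln(19.6/11.2) = 2.79 J/K.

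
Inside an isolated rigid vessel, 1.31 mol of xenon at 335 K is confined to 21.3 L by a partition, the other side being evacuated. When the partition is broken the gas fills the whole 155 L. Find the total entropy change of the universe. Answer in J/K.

For an ideal gas in free expansion Q = 0 and W = 0, so T is unchanged.
Entropy is a state function; using a reversible isothermal path, ΔS_gas = nR ln(V₂/V₁) = 1.31 × 8.314 × ln(155/21.3) = 21.6 J/K.
The insulated surroundings exchange no heat, so ΔS_surr = 0 and ΔS_universe = ΔS_gas.

ΔS_universe = 21.6 J/K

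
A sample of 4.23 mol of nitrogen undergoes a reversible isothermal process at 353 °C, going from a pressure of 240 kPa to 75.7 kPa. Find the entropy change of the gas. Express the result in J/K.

For an isothermal ideal gas ΔS_gas = nR ln(P₁/P₂) = 4.23 × 8.314 × ln(240/75.7) = 40.6 J/K.

ΔS_gas = 40.6 J/K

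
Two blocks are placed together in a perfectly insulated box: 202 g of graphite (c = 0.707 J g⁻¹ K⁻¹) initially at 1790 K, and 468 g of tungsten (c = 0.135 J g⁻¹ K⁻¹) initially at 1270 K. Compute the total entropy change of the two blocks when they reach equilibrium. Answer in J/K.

Energy balance: T_f = (m₁c₁T₁ + m₂c₂T₂)/(m₁c₁ + m₂c₂) = 1630.5 K.
ΔS₁ = m₁c₁ ln(T_f/T₁) = 142.814 × ln(1630.5/1790) = -13.33 J/K.
ΔS₂ = m₂c₂ ln(T_f/T₂) = 63.18 × ln(1630.5/1270) = 15.79 J/K.
ΔS_total = -13.33 + 15.79 = 2.46 J/K.

ΔS_total = 2.46 J/K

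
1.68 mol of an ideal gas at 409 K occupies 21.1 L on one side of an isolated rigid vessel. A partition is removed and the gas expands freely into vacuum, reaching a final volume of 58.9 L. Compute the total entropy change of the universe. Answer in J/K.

ΔS_universe = 14.3 J/K

No heat is exchanged and no work is done, so the ideal-gas temperature stays constant.
Entropy is a state function; using a reversible isothermal path, ΔS_gas = nR ln(V₂/V₁) = 1.68 × 8.314 × ln(58.9/21.1) = 14.3 J/K.
The insulated surroundings exchange no heat, so ΔS_surr = 0 and ΔS_universe = ΔS_gas.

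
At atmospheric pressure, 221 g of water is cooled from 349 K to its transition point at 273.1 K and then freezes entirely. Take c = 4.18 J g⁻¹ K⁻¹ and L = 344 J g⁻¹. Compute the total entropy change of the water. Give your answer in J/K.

Cooling step: ΔS₁ = m c ln(T_tr/T_i) = 221 × 4.18 × ln(273.1/349) = -226.5 J/K.
Phase change: ΔS₂ = −mL/T_tr = −221 × 344 / 273.1 = -278.4 J/K.
ΔS_total = (-226.5) + (-278.4) = -505 J/K.

ΔS = -505 J/K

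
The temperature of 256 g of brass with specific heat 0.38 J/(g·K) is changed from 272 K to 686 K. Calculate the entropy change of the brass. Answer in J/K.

ΔS = 90 J/K

ΔS = ∫dQ_rev/T = m c ln(T₂/T₁) = 256 × 0.38 × ln(686/272) = 90 J/K.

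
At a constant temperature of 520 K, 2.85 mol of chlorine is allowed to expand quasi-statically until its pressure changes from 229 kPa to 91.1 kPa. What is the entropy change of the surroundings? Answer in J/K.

For an isothermal ideal gas ΔS_gas = nR ln(P₁/P₂) = 2.85 × 8.314 × ln(229/91.1) = 21.8 J/K.
The process is reversible, so ΔS_surr = −ΔS_gas = -21.8 J/K and ΔS_universe = 0.

ΔS_surr = -21.8 J/K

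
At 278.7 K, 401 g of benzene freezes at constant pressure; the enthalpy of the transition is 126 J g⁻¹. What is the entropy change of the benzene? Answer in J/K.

Heat released by the substance: Q = −mL = −401 × 126 = −50526 J.
At constant T, ΔS = Q_rev/T = −50526 / 278.7 = -181 J/K.

ΔS = -181 J/K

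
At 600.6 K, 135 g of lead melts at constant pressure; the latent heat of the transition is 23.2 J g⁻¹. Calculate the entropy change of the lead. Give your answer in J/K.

Heat absorbed by the substance: Q = mL = 135 × 23.2 = 3132 J.
At constant T, ΔS = Q_rev/T = 3132 / 600.6 = 5.21 J/K.

ΔS = 5.21 J/K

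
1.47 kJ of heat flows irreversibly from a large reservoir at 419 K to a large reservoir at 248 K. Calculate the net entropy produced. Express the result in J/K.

ΔS_hot = −Q/T_H = −1470/419 = -3.508 J/K and ΔS_cold = +Q/T_C = 1470/248 = 5.927 J/K.
ΔS_total = -3.508 + 5.927 = 2.42 J/K, positive as the second law requires.

ΔS_total = 2.42 J/K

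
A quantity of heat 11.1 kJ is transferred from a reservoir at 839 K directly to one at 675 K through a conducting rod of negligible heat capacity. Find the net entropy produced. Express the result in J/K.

ΔS_total = 3.21 J/K

ΔS_hot = −Q/T_H = −11100/839 = -13.23 J/K and ΔS_cold = +Q/T_C = 11100/675 = 16.44 J/K.
ΔS_total = -13.23 + 16.44 = 3.21 J/K, positive as the second law requires.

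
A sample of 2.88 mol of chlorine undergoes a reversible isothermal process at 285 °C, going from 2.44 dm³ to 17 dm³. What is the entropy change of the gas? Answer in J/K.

ΔS_gas = 46.5 J/K

For an isothermal ideal gas ΔS_gas = nR ln(V₂/V₁) = 2.88 × 8.314 × ln(17/2.44) = 46.5 J/K.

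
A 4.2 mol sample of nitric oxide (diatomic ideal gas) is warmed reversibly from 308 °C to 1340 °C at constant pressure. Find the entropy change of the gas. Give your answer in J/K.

ΔS = 125 J/K

In kelvin: T₁ = 581.15 K, T₂ = 1613.15 K. At constant pressure, ΔS = nC_p ln(T₂/T₁) with C_p = 7R/2 = 29.1 J mol⁻¹ K⁻¹.
ΔS = 4.2 × 29.1 × ln(1613.15/581.15) = 125 J/K.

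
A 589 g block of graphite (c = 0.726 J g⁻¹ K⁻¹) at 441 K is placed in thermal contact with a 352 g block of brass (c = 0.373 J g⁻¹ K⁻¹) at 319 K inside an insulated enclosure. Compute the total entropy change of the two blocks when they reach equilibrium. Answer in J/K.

ΔS_total = 4.96 J/K

Energy balance: T_f = (m₁c₁T₁ + m₂c₂T₂)/(m₁c₁ + m₂c₂) = 412.34 K.
ΔS₁ = m₁c₁ ln(T_f/T₁) = 427.614 × ln(412.34/441) = -28.734 J/K.
ΔS₂ = m₂c₂ ln(T_f/T₂) = 131.296 × ln(412.34/319) = 33.698 J/K.
ΔS_total = -28.734 + 33.698 = 4.96 J/K.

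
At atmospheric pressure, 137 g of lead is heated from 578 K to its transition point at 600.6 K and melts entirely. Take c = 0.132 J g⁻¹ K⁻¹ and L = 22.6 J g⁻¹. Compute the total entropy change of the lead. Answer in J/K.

Warming step: ΔS₁ = m c ln(T_tr/T_i) = 137 × 0.132 × ln(600.6/578) = 0.6936 J/K.
Phase change: ΔS₂ = +mL/T_tr = 137 × 22.6 / 600.6 = 5.155 J/K.
ΔS_total = (0.6936) + (5.155) = 5.85 J/K.

ΔS = 5.85 J/K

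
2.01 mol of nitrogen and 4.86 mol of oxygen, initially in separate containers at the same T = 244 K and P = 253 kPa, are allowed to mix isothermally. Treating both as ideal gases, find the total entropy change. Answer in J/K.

Mole fractions: x_A = 2.01/6.87 = 0.293, x_B = 0.707.
ΔS_mix = −R(n_A ln x_A + n_B ln x_B) = −8.314 × (2.01 ln 0.293 + 4.86 ln 0.707) = 34.5 J/K.

ΔS_mix = 34.5 J/K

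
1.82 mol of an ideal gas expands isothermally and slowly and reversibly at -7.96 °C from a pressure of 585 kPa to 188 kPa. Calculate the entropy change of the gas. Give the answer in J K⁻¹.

For an isothermal ideal gas ΔS_gas = nR ln(P₁/P₂) = 1.82 × 8.314 × ln(585/188) = 17.2 J/K.

ΔS_gas = 17.2 J/K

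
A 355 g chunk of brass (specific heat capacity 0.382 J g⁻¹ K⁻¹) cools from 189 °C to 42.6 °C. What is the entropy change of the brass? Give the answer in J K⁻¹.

In kelvin: T₁ = 462.15 K, T₂ = 315.75 K. ΔS = ∫dQ_rev/T = m c ln(T₂/T₁) = 355 × 0.382 × ln(315.75/462.15) = -51.7 J/K.

ΔS = -51.7 J/K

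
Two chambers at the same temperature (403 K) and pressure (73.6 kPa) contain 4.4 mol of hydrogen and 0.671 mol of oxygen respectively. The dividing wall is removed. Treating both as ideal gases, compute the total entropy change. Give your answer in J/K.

ΔS_mix = 16.5 J/K

Mole fractions: x_A = 4.4/5.07 = 0.868, x_B = 0.132.
ΔS_mix = −R(n_A ln x_A + n_B ln x_B) = −8.314 × (4.4 ln 0.868 + 0.671 ln 0.132) = 16.5 J/K.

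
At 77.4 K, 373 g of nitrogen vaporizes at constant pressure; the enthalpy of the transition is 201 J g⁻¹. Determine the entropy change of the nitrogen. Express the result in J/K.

Heat absorbed by the substance: Q = mL = 373 × 201 = 74973 J.
At constant T, ΔS = Q_rev/T = 74973 / 77.4 = 969 J/K.

ΔS = 969 J/K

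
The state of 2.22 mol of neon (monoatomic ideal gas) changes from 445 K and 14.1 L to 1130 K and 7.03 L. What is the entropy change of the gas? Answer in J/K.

Entropy is a state function: ΔS = nC_V ln(T₂/T₁) + nR ln(V₂/V₁), with C_V = 3R/2 = 12.47 J mol⁻¹ K⁻¹ for a monoatomic ideal gas.
ΔS = 2.22 × [12.47 × ln(1130/445) + 8.314 × ln(7.03/14.1)] = 13 J/K.

ΔS = 13 J/K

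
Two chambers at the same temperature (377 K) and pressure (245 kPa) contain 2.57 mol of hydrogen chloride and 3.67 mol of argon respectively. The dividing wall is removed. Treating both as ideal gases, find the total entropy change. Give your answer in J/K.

ΔS_mix = 35.1 J/K

Mole fractions: x_A = 2.57/6.24 = 0.412, x_B = 0.588.
ΔS_mix = −R(n_A ln x_A + n_B ln x_B) = −8.314 × (2.57 ln 0.412 + 3.67 ln 0.588) = 35.1 J/K.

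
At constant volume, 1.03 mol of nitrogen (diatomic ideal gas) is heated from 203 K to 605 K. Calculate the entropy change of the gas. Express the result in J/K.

ΔS = 23.4 J/K

At constant volume, ΔS = nC_V ln(T₂/T₁) with C_V = 5R/2 = 20.79 J mol⁻¹ K⁻¹.
ΔS = 1.03 × 20.79 × ln(605/203) = 23.4 J/K.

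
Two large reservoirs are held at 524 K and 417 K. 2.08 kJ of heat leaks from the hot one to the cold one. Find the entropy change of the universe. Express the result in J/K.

ΔS_total = 1.02 J/K

ΔS_hot = −Q/T_H = −2080/524 = -3.969 J/K and ΔS_cold = +Q/T_C = 2080/417 = 4.988 J/K.
ΔS_total = -3.969 + 4.988 = 1.02 J/K, positive as the second law requires.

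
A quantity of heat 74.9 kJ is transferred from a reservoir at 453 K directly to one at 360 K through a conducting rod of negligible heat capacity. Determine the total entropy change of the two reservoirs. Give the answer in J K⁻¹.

ΔS_hot = −Q/T_H = −74900/453 = -165.34 J/K and ΔS_cold = +Q/T_C = 74900/360 = 208.06 J/K.
ΔS_total = -165.34 + 208.06 = 42.7 J/K, positive as the second law requires.

ΔS_total = 42.7 J/K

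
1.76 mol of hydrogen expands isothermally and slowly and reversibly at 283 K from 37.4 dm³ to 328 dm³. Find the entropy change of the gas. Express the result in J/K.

ΔS_gas = 31.8 J/K

For an isothermal ideal gas ΔS_gas = nR ln(V₂/V₁) = 1.76 × 8.314 × ln(328/37.4) = 31.8 J/K.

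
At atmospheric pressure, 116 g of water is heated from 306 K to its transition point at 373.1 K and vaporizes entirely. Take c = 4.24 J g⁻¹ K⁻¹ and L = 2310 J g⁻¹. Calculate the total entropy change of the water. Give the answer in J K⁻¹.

ΔS = 816 J/K

Warming step: ΔS₁ = m c ln(T_tr/T_i) = 116 × 4.24 × ln(373.1/306) = 97.51 J/K.
Phase change: ΔS₂ = +mL/T_tr = 116 × 2310 / 373.1 = 718.2 J/K.
ΔS_total = (97.51) + (718.2) = 816 J/K.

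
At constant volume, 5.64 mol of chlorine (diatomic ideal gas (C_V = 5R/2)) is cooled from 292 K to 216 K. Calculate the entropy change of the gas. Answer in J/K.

ΔS = -35.3 J/K

At constant volume, ΔS = nC_V ln(T₂/T₁) with C_V = 5R/2 = 20.79 J mol⁻¹ K⁻¹.
ΔS = 5.64 × 20.79 × ln(216/292) = -35.3 J/K.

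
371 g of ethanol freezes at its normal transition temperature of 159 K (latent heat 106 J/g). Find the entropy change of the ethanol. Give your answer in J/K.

ΔS = -247 J/K

Heat released by the substance: Q = −mL = −371 × 106 = −39326 J.
At constant T, ΔS = Q_rev/T = −39326 / 159 = -247 J/K.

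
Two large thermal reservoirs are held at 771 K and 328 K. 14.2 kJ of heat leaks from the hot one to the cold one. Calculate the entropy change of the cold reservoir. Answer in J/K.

The cold reservoir gains heat Q, so ΔS_cold = +Q/T_C = 14200/328 = 43.3 J/K.

ΔS_cold = 43.3 J/K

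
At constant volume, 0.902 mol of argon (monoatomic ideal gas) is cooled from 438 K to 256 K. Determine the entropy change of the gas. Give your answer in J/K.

At constant volume, ΔS = nC_V ln(T₂/T₁) with C_V = 3R/2 = 12.47 J mol⁻¹ K⁻¹.
ΔS = 0.902 × 12.47 × ln(256/438) = -6.04 J/K.

ΔS = -6.04 J/K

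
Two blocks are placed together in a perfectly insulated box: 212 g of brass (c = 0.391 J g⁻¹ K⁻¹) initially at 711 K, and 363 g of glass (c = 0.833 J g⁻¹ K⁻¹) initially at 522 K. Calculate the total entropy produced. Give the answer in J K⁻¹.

ΔS_total = 3.29 J/K

Energy balance: T_f = (m₁c₁T₁ + m₂c₂T₂)/(m₁c₁ + m₂c₂) = 562.66 K.
ΔS₁ = m₁c₁ ln(T_f/T₁) = 82.892 × ln(562.66/711) = -19.396 J/K.
ΔS₂ = m₂c₂ ln(T_f/T₂) = 302.379 × ln(562.66/522) = 22.683 J/K.
ΔS_total = -19.396 + 22.683 = 3.29 J/K.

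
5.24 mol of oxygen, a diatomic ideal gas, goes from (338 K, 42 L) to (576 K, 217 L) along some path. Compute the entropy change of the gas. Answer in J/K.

ΔS = 130 J/K

Entropy is a state function: ΔS = nC_V ln(T₂/T₁) + nR ln(V₂/V₁), with C_V = 5R/2 = 20.79 J mol⁻¹ K⁻¹ for a diatomic ideal gas.
ΔS = 5.24 × [20.79 × ln(576/338) + 8.314 × ln(217/42)] = 130 J/K.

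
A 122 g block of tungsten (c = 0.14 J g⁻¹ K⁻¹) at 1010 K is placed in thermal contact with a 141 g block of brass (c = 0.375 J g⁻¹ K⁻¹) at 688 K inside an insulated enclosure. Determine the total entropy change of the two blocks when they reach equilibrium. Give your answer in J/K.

ΔS_total = 1.01 J/K

Energy balance: T_f = (m₁c₁T₁ + m₂c₂T₂)/(m₁c₁ + m₂c₂) = 766.62 K.
ΔS₁ = m₁c₁ ln(T_f/T₁) = 17.08 × ln(766.62/1010) = -4.709 J/K.
ΔS₂ = m₂c₂ ln(T_f/T₂) = 52.875 × ln(766.62/688) = 5.721 J/K.
ΔS_total = -4.709 + 5.721 = 1.01 J/K.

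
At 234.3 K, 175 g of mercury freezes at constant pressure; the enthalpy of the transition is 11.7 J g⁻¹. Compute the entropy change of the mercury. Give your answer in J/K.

Heat released by the substance: Q = −mL = −175 × 11.7 = −2047.5 J.
At constant T, ΔS = Q_rev/T = −2047.5 / 234.3 = -8.74 J/K.

ΔS = -8.74 J/K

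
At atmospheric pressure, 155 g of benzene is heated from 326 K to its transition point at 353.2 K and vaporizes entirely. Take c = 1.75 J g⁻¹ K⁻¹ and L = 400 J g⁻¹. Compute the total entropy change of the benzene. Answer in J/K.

ΔS = 197 J/K

Warming step: ΔS₁ = m c ln(T_tr/T_i) = 155 × 1.75 × ln(353.2/326) = 21.74 J/K.
Phase change: ΔS₂ = +mL/T_tr = 155 × 400 / 353.2 = 175.5 J/K.
ΔS_total = (21.74) + (175.5) = 197 J/K.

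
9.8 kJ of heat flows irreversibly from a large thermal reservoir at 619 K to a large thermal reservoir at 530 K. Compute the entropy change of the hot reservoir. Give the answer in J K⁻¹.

The hot reservoir loses heat Q, so ΔS_hot = −Q/T_H = −9800/619 = -15.8 J/K.

ΔS_hot = -15.8 J/K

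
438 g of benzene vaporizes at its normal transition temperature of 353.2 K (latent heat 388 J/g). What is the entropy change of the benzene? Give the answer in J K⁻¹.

Heat absorbed by the substance: Q = mL = 438 × 388 = 169944 J.
At constant T, ΔS = Q_rev/T = 169944 / 353.2 = 481 J/K.

ΔS = 481 J/K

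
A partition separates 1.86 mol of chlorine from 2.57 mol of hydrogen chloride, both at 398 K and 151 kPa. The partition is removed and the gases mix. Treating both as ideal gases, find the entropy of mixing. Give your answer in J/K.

Mole fractions: x_A = 1.86/4.43 = 0.42, x_B = 0.58.
ΔS_mix = −R(n_A ln x_A + n_B ln x_B) = −8.314 × (1.86 ln 0.42 + 2.57 ln 0.58) = 25.1 J/K.

ΔS_mix = 25.1 J/K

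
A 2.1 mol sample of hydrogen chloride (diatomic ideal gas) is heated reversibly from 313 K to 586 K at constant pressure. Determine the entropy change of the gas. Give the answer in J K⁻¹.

At constant pressure, ΔS = nC_p ln(T₂/T₁) with C_p = 7R/2 = 29.1 J mol⁻¹ K⁻¹.
ΔS = 2.1 × 29.1 × ln(586/313) = 38.3 J/K.

ΔS = 38.3 J/K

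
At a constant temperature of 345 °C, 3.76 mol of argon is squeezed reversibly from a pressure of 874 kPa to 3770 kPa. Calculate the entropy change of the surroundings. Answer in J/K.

ΔS_surr = 45.7 J/K

For an isothermal ideal gas ΔS_gas = nR ln(P₁/P₂) = 3.76 × 8.314 × ln(874/3770) = -45.7 J/K.
The process is reversible, so ΔS_surr = −ΔS_gas = 45.7 J/K and ΔS_universe = 0.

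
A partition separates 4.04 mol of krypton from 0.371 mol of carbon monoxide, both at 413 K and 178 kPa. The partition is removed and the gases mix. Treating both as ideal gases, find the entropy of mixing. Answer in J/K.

ΔS_mix = 10.6 J/K

Mole fractions: x_A = 4.04/4.41 = 0.916, x_B = 0.0841.
ΔS_mix = −R(n_A ln x_A + n_B ln x_B) = −8.314 × (4.04 ln 0.916 + 0.371 ln 0.0841) = 10.6 J/K.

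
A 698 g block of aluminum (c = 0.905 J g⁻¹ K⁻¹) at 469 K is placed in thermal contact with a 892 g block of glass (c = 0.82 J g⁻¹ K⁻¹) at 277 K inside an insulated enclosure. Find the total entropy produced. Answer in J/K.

ΔS_total = 47.1 J/K

Energy balance: T_f = (m₁c₁T₁ + m₂c₂T₂)/(m₁c₁ + m₂c₂) = 365.97 K.
ΔS₁ = m₁c₁ ln(T_f/T₁) = 631.69 × ln(365.97/469) = -156.68 J/K.
ΔS₂ = m₂c₂ ln(T_f/T₂) = 731.44 × ln(365.97/277) = 203.74 J/K.
ΔS_total = -156.68 + 203.74 = 47.1 J/K.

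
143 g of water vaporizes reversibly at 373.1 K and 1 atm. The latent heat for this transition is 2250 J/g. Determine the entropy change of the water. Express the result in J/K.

ΔS = 862 J/K

Heat absorbed by the substance: Q = mL = 143 × 2250 = 321750 J.
At constant T, ΔS = Q_rev/T = 321750 / 373.1 = 862 J/K.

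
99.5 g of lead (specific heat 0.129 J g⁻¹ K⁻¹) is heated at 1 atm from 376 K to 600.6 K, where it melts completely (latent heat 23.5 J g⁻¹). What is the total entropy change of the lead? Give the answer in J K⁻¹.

Warming step: ΔS₁ = m c ln(T_tr/T_i) = 99.5 × 0.129 × ln(600.6/376) = 6.011 J/K.
Phase change: ΔS₂ = +mL/T_tr = 99.5 × 23.5 / 600.6 = 3.893 J/K.
ΔS_total = (6.011) + (3.893) = 9.9 J/K.

ΔS = 9.9 J/K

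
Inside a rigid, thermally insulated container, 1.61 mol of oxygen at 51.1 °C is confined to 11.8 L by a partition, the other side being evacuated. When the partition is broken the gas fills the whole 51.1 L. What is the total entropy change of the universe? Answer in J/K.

ΔS_universe = 19.6 J/K

For an ideal gas in free expansion Q = 0 and W = 0, so T is unchanged.
Entropy is a state function; using a reversible isothermal path, ΔS_gas = nR ln(V₂/V₁) = 1.61 × 8.314 × ln(51.1/11.8) = 19.6 J/K.
The insulated surroundings exchange no heat, so ΔS_surr = 0 and ΔS_universe = ΔS_gas.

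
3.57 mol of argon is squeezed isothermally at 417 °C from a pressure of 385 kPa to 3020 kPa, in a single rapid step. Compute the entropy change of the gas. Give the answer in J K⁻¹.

Entropy is a state function, so ΔS_gas depends only on the end states.
For an isothermal ideal gas ΔS_gas = nR ln(P₁/P₂) = 3.57 × 8.314 × ln(385/3020) = -61.1 J/K.

ΔS_gas = -61.1 J/K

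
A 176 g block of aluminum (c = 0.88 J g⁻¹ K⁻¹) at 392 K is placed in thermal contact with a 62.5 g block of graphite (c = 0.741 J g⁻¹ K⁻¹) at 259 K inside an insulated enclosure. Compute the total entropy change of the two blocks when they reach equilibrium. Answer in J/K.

Energy balance: T_f = (m₁c₁T₁ + m₂c₂T₂)/(m₁c₁ + m₂c₂) = 361.38 K.
ΔS₁ = m₁c₁ ln(T_f/T₁) = 154.88 × ln(361.38/392) = -12.595 J/K.
ΔS₂ = m₂c₂ ln(T_f/T₂) = 46.3125 × ln(361.38/259) = 15.427 J/K.
ΔS_total = -12.595 + 15.427 = 2.83 J/K.

ΔS_total = 2.83 J/K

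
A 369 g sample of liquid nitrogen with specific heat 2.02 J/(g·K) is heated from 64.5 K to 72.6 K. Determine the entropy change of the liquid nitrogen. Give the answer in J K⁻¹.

ΔS = ∫dQ_rev/T = m c ln(T₂/T₁) = 369 × 2.02 × ln(72.6/64.5) = 88.2 J/K.

ΔS = 88.2 J/K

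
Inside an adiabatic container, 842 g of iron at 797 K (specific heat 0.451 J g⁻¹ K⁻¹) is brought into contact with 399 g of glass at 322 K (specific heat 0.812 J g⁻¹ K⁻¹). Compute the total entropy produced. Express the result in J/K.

ΔS_total = 67.9 J/K

Energy balance: T_f = (m₁c₁T₁ + m₂c₂T₂)/(m₁c₁ + m₂c₂) = 578.32 K.
ΔS₁ = m₁c₁ ln(T_f/T₁) = 379.742 × ln(578.32/797) = -121.8 J/K.
ΔS₂ = m₂c₂ ln(T_f/T₂) = 323.988 × ln(578.32/322) = 189.7 J/K.
ΔS_total = -121.8 + 189.7 = 67.9 J/K.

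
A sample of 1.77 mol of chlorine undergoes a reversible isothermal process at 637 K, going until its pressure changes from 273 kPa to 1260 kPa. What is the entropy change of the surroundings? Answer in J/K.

ΔS_surr = 22.5 J/K

For an isothermal ideal gas ΔS_gas = nR ln(P₁/P₂) = 1.77 × 8.314 × ln(273/1260) = -22.5 J/K.
The process is reversible, so ΔS_surr = −ΔS_gas = 22.5 J/K and ΔS_universe = 0.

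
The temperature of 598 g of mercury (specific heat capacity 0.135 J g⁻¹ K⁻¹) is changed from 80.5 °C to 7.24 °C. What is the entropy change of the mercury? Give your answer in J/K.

ΔS = -18.7 J/K

In kelvin: T₁ = 353.65 K, T₂ = 280.39 K. ΔS = ∫dQ_rev/T = m c ln(T₂/T₁) = 598 × 0.135 × ln(280.39/353.65) = -18.7 J/K.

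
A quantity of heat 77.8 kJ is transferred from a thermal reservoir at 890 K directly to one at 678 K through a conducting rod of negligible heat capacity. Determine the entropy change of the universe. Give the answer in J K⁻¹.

ΔS_hot = −Q/T_H = −77800/890 = -87.42 J/K and ΔS_cold = +Q/T_C = 77800/678 = 114.7 J/K.
ΔS_total = -87.42 + 114.7 = 27.3 J/K, positive as the second law requires.

ΔS_total = 27.3 J/K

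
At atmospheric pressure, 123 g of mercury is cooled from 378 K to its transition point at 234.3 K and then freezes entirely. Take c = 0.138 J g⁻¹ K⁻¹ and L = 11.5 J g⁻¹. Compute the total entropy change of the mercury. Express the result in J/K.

ΔS = -14.2 J/K

Cooling step: ΔS₁ = m c ln(T_tr/T_i) = 123 × 0.138 × ln(234.3/378) = -8.119 J/K.
Phase change: ΔS₂ = −mL/T_tr = −123 × 11.5 / 234.3 = -6.037 J/K.
ΔS_total = (-8.119) + (-6.037) = -14.2 J/K.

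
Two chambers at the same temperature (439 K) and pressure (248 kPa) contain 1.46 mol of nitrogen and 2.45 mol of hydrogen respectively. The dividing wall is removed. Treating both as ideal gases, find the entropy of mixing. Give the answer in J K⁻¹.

ΔS_mix = 21.5 J/K

Mole fractions: x_A = 1.46/3.91 = 0.373, x_B = 0.627.
ΔS_mix = −R(n_A ln x_A + n_B ln x_B) = −8.314 × (1.46 ln 0.373 + 2.45 ln 0.627) = 21.5 J/K.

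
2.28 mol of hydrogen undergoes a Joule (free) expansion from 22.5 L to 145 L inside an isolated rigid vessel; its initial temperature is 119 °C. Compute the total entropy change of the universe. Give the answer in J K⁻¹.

ΔS_universe = 35.3 J/K

No heat is exchanged and no work is done, so the ideal-gas temperature stays constant.
Entropy is a state function; using a reversible isothermal path, ΔS_gas = nR ln(V₂/V₁) = 2.28 × 8.314 × ln(145/22.5) = 35.3 J/K.
The insulated surroundings exchange no heat, so ΔS_surr = 0 and ΔS_universe = ΔS_gas.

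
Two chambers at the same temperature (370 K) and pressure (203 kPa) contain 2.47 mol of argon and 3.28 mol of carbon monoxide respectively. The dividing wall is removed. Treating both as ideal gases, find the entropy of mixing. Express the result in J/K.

Mole fractions: x_A = 2.47/5.75 = 0.43, x_B = 0.57.
ΔS_mix = −R(n_A ln x_A + n_B ln x_B) = −8.314 × (2.47 ln 0.43 + 3.28 ln 0.57) = 32.7 J/K.

ΔS_mix = 32.7 J/K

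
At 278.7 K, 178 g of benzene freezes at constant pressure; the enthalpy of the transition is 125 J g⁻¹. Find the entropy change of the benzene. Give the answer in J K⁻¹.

Heat released by the substance: Q = −mL = −178 × 125 = −22250 J.
At constant T, ΔS = Q_rev/T = −22250 / 278.7 = -79.8 J/K.

ΔS = -79.8 J/K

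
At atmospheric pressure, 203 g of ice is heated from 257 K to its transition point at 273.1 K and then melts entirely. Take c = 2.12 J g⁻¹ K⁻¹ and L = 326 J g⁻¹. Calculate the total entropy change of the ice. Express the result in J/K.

Warming step: ΔS₁ = m c ln(T_tr/T_i) = 203 × 2.12 × ln(273.1/257) = 26.15 J/K.
Phase change: ΔS₂ = +mL/T_tr = 203 × 326 / 273.1 = 242.3 J/K.
ΔS_total = (26.15) + (242.3) = 268 J/K.

ΔS = 268 J/K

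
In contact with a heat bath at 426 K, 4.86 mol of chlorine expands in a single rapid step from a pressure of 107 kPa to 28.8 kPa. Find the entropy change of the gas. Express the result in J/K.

ΔS_gas = 53 J/K

Entropy is a state function, so ΔS_gas depends only on the end states.
For an isothermal ideal gas ΔS_gas = nR ln(P₁/P₂) = 4.86 × 8.314 × ln(107/28.8) = 53 J/K.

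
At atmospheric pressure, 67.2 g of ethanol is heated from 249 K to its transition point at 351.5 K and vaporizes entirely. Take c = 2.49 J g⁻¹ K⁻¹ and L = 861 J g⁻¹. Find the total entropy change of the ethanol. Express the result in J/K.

Warming step: ΔS₁ = m c ln(T_tr/T_i) = 67.2 × 2.49 × ln(351.5/249) = 57.69 J/K.
Phase change: ΔS₂ = +mL/T_tr = 67.2 × 861 / 351.5 = 164.6 J/K.
ΔS_total = (57.69) + (164.6) = 222 J/K.

ΔS = 222 J/K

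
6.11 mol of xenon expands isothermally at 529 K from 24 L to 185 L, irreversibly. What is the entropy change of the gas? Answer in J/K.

ΔS_gas = 104 J/K

Entropy is a state function, so ΔS_gas depends only on the end states.
For an isothermal ideal gas ΔS_gas = nR ln(V₂/V₁) = 6.11 × 8.314 × ln(185/24) = 104 J/K.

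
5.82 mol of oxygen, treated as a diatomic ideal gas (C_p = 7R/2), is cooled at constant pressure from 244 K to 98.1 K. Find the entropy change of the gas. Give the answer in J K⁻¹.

At constant pressure, ΔS = nC_p ln(T₂/T₁) with C_p = 7R/2 = 29.1 J mol⁻¹ K⁻¹.
ΔS = 5.82 × 29.1 × ln(98.1/244) = -154 J/K.

ΔS = -154 J/K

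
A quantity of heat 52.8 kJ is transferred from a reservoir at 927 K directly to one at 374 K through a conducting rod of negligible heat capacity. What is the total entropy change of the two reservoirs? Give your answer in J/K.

ΔS_hot = −Q/T_H = −52800/927 = -56.96 J/K and ΔS_cold = +Q/T_C = 52800/374 = 141.2 J/K.
ΔS_total = -56.96 + 141.2 = 84.2 J/K, positive as the second law requires.

ΔS_total = 84.2 J/K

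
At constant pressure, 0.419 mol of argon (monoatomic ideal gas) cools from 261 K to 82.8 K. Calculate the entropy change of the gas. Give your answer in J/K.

ΔS = -10 J/K

At constant pressure, ΔS = nC_p ln(T₂/T₁) with C_p = 5R/2 = 20.79 J mol⁻¹ K⁻¹.
ΔS = 0.419 × 20.79 × ln(82.8/261) = -10 J/K.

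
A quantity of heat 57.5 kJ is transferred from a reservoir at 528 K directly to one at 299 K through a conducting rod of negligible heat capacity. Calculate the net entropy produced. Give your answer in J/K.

ΔS_hot = −Q/T_H = −57500/528 = -108.9 J/K and ΔS_cold = +Q/T_C = 57500/299 = 192.3 J/K.
ΔS_total = -108.9 + 192.3 = 83.4 J/K, positive as the second law requires.

ΔS_total = 83.4 J/K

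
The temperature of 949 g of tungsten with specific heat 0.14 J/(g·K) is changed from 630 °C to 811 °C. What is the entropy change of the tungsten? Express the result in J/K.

In kelvin: T₁ = 903.15 K, T₂ = 1084.15 K. ΔS = ∫dQ_rev/T = m c ln(T₂/T₁) = 949 × 0.14 × ln(1084.15/903.15) = 24.3 J/K.

ΔS = 24.3 J/K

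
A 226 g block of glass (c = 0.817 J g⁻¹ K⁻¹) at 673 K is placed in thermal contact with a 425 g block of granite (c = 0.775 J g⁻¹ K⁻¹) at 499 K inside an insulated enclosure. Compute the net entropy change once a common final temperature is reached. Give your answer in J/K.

ΔS_total = 5.43 J/K

Energy balance: T_f = (m₁c₁T₁ + m₂c₂T₂)/(m₁c₁ + m₂c₂) = 561.5 K.
ΔS₁ = m₁c₁ ln(T_f/T₁) = 184.642 × ln(561.5/673) = -33.44 J/K.
ΔS₂ = m₂c₂ ln(T_f/T₂) = 329.375 × ln(561.5/499) = 38.87 J/K.
ΔS_total = -33.44 + 38.87 = 5.43 J/K.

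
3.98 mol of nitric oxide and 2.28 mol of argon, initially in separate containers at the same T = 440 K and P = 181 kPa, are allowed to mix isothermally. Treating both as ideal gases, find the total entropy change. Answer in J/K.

ΔS_mix = 34.1 J/K

Mole fractions: x_A = 3.98/6.26 = 0.636, x_B = 0.364.
ΔS_mix = −R(n_A ln x_A + n_B ln x_B) = −8.314 × (3.98 ln 0.636 + 2.28 ln 0.364) = 34.1 J/K.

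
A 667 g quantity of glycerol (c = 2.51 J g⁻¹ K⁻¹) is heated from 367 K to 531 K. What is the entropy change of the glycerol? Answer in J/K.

ΔS = ∫dQ_rev/T = m c ln(T₂/T₁) = 667 × 2.51 × ln(531/367) = 618 J/K.

ΔS = 618 J/K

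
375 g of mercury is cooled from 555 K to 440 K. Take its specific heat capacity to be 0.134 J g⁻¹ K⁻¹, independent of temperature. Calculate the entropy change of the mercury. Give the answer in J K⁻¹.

ΔS = -11.7 J/K

ΔS = ∫dQ_rev/T = m c ln(T₂/T₁) = 375 × 0.134 × ln(440/555) = -11.7 J/K.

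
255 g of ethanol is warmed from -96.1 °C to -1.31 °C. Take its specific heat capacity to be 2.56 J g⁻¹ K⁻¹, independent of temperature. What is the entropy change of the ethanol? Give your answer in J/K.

ΔS = 280 J/K

In kelvin: T₁ = 177.05 K, T₂ = 271.84 K. ΔS = ∫dQ_rev/T = m c ln(T₂/T₁) = 255 × 2.56 × ln(271.84/177.05) = 280 J/K.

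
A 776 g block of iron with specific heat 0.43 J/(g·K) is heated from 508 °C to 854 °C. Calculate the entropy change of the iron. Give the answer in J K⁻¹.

ΔS = 122 J/K

In kelvin: T₁ = 781.15 K, T₂ = 1127.15 K. ΔS = ∫dQ_rev/T = m c ln(T₂/T₁) = 776 × 0.43 × ln(1127.15/781.15) = 122 J/K.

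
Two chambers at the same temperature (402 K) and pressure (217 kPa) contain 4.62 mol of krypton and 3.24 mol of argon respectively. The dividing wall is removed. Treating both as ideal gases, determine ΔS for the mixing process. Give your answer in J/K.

Mole fractions: x_A = 4.62/7.86 = 0.588, x_B = 0.412.
ΔS_mix = −R(n_A ln x_A + n_B ln x_B) = −8.314 × (4.62 ln 0.588 + 3.24 ln 0.412) = 44.3 J/K.

ΔS_mix = 44.3 J/K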